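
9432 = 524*18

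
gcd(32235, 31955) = 35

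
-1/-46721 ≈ 0.0000214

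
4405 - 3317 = 1088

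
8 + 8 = 16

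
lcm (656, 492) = 1968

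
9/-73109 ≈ -0.000123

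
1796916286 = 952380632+844535654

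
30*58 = 1740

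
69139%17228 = 227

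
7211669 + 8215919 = 15427588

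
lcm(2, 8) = 8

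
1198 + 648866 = 650064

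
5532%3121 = 2411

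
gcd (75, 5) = 5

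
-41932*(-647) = 27130004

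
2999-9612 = -6613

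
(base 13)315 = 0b1000001101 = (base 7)1350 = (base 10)525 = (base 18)1b3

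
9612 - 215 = 9397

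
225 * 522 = 117450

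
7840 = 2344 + 5496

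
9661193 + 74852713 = 84513906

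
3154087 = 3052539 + 101548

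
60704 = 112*542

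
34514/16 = 17257/8 ≈ 2157.13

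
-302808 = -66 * 4588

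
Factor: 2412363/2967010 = 2^(-1)*3^1*5^(-1)*17^(-1)*31^(-1)*37^1*103^1*211^1*563^(-1)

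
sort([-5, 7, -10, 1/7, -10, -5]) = [-10, -10, -5, -5, 1/7, 7]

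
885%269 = 78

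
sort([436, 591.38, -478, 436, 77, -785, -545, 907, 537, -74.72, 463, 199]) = [-785, -545, -478, -74.72, 77, 199, 436, 436, 463, 537, 591.38, 907]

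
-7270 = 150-7420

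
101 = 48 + 53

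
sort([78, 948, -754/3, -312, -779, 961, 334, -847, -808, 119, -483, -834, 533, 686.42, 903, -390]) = [-847, -834, -808, -779, -483, -390, -312, -754/3, 78, 119, 334, 533, 686.42, 903, 948, 961]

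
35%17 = 1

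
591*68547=40511277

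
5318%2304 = 710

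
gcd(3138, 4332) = 6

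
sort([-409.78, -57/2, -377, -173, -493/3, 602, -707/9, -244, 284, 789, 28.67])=[-409.78, -377, -244, -173, -493/3, -707/9, -57/2, 28.67, 284, 602, 789]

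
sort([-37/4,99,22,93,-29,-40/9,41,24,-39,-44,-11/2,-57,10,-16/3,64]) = [-57,-44,-39,-29,-37/4,-11/2,-16/3,-40/9,10,22,24,41,64,93,99]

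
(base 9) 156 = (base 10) 132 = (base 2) 10000100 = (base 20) 6c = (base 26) 52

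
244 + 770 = 1014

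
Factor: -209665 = -1*5^1*19^1*2207^1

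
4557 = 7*651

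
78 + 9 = 87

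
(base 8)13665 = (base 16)17b5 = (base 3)22022210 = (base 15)1be9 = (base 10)6069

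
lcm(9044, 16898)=642124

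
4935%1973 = 989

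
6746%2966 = 814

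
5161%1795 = 1571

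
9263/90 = 102 + 83/90 ≈ 102.92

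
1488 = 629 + 859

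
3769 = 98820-95051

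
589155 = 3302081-2712926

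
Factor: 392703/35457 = 53^(-1) * 587^1 = 587/53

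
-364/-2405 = 28/185 ≈ 0.151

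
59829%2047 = 466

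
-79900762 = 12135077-92035839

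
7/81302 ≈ 0.0000861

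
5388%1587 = 627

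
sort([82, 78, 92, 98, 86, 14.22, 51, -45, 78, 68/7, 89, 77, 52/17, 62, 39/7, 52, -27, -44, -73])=[-73, -45, -44, -27, 52/17, 39/7, 68/7, 14.22, 51, 52, 62, 77, 78, 78, 82, 86, 89, 92, 98]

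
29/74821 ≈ 0.000388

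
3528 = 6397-2869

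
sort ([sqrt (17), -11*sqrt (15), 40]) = [-11*sqrt (15), sqrt (17), 40]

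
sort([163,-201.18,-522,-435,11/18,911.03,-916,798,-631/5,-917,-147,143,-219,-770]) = [-917,-916,-770,-522,-435,-219,-201.18,-147,-631/5,11/18,143,163,798,911.03]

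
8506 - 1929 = 6577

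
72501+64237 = 136738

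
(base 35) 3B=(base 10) 116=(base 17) 6E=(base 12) 98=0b1110100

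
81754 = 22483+59271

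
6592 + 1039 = 7631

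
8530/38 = 4265/19 ≈ 224.47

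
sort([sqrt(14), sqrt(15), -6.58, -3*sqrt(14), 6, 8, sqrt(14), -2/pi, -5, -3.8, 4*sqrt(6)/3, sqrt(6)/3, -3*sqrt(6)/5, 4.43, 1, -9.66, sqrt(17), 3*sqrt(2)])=[-3*sqrt(14), -9.66, -6.58, -5, -3.8, -3*sqrt(6)/5, -2/pi, sqrt(6)/3, 1, 4*sqrt(6)/3, sqrt(14), sqrt(14), sqrt(15), sqrt(17), 3*sqrt(2), 4.43, 6, 8]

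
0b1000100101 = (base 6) 2313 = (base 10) 549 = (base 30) i9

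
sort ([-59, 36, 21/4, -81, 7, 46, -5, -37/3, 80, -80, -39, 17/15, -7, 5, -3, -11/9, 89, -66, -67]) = [-81, -80, -67, -66, -59, -39, -37/3, -7, -5, -3, -11/9, 17/15, 5, 21/4, 7, 36, 46, 80, 89]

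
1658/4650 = 829/2325 ≈ 0.357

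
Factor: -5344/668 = -1 * 2^3 = -8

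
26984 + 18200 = 45184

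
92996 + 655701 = 748697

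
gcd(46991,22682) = 1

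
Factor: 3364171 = 3364171^1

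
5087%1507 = 566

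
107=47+60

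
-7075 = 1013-8088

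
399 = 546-147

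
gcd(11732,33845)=7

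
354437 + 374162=728599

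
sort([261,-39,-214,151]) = [-214,-39,151,261]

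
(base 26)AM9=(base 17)186E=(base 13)3459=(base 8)16255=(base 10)7341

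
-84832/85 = -998 - 2/85 ≈ -998.02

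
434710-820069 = -385359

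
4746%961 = 902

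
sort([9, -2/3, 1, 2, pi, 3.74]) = [-2/3, 1, 2, pi, 3.74, 9]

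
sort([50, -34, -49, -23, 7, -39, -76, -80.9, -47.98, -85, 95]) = [-85, -80.9, -76, -49, -47.98, -39, -34, -23, 7, 50, 95]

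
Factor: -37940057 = -1*71^1*534367^1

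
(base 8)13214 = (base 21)d1i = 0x168c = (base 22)bk8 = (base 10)5772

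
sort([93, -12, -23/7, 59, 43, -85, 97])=[-85, -12, -23/7, 43, 59, 93, 97]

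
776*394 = 305744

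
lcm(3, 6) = 6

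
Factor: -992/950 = -1*2^4*5^(-2)*19^(-1)*31^1 = -496/475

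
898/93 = 9 + 61/93 ≈ 9.66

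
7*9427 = 65989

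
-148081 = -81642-66439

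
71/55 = 1+16/55 ≈ 1.29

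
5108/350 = 2554/175 ≈ 14.59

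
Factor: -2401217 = -1*7^1*13^1*26387^1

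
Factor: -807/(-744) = 2^(-3)*31^(-1)*269^1 = 269/248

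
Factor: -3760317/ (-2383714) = 2^ (-1)*3^3*11^2*31^ (-1)*1151^1*38447^ (-1)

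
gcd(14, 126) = 14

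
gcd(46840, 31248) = 8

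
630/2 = 315 = 315.00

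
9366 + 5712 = 15078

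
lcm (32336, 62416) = 2683888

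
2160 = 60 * 36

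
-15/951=-5/317 ≈ -0.0158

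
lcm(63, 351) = 2457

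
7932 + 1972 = 9904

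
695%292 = 111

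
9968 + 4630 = 14598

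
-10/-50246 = 5/25123 ≈ 0.000199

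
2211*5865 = 12967515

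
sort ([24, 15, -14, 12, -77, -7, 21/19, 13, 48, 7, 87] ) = [-77, -14, -7, 21/19, 7, 12, 13, 15, 24, 48, 87] 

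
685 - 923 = -238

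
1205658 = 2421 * 498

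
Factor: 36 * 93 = 2^2 * 3^3 * 31^1 = 3348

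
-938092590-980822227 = -1918914817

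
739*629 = 464831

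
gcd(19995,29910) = 15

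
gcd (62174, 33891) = 1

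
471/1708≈0.276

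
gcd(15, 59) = 1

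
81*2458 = 199098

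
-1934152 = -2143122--208970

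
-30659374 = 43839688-74499062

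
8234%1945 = 454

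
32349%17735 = 14614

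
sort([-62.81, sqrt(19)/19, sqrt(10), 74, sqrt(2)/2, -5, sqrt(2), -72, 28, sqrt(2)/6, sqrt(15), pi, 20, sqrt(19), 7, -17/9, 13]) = [-72, -62.81, -5, -17/9, sqrt(19)/19, sqrt(2)/6, sqrt(2)/2, sqrt(2), pi, sqrt(10), sqrt(15), sqrt(19), 7, 13, 20, 28, 74]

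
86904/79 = 1100 + 4/79 ≈ 1100.05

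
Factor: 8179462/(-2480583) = -1 * 2^1 * 3^(-1) * 7^(-1) * 6217^(-1) * 215249^1 = -430498/130557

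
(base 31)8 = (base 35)8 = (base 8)10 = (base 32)8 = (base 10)8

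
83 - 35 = 48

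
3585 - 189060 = -185475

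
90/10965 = 6/731 ≈ 0.00821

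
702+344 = 1046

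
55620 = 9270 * 6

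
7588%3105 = 1378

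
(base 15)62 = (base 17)57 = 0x5c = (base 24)3k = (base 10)92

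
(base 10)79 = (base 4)1033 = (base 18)47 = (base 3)2221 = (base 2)1001111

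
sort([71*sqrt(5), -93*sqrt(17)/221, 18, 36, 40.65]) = [-93*sqrt(17)/221, 18, 36, 40.65, 71*sqrt(5)]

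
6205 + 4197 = 10402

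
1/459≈0.00218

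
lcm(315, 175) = 1575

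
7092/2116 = 3 + 186/529 ≈ 3.35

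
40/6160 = 1/154 ≈ 0.00649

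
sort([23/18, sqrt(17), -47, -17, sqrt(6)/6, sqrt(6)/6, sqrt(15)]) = [-47, -17, sqrt(6)/6, sqrt(6)/6, 23/18, sqrt(15), sqrt(17)]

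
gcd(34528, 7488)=416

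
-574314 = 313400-887714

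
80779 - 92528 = -11749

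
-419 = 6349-6768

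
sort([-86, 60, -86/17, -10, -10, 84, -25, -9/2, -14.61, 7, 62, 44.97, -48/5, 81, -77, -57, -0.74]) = [-86, -77, -57, -25, -14.61, -10, -10, -48/5, -86/17, -9/2, -0.74, 7, 44.97, 60, 62, 81, 84]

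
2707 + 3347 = 6054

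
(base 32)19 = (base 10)41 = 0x29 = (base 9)45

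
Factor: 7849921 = 67^1*117163^1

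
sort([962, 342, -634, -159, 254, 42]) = [-634, -159, 42, 254, 342, 962]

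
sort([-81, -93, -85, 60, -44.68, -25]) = [-93, -85, -81, -44.68, -25, 60]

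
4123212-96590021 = -92466809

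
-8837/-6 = 1472 + 5/6 ≈ 1472.83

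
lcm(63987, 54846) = 383922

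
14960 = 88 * 170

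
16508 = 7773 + 8735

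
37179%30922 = 6257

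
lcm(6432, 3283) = 315168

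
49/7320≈0.00669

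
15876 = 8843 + 7033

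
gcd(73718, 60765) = 1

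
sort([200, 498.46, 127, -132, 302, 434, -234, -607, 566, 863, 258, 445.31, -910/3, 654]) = [-607, -910/3, -234, -132, 127, 200, 258, 302, 434, 445.31, 498.46, 566, 654, 863]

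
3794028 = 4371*868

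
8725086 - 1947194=6777892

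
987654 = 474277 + 513377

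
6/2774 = 3/1387 ≈ 0.00216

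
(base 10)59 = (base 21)2h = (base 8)73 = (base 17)38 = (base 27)25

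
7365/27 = 2455/9 ≈ 272.78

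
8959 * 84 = 752556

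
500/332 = 1 + 42/83 ≈ 1.51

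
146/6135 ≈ 0.0238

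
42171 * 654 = 27579834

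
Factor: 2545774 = 2^1 * 7^1 * 11^1 * 61^1 * 271^1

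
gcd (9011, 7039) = 1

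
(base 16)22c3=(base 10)8899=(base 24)faj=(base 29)agp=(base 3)110012121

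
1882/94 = 941/47≈20.02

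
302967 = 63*4809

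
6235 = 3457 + 2778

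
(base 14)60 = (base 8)124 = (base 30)2o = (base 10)84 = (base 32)2k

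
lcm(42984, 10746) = 42984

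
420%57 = 21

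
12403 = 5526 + 6877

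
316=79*4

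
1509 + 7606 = 9115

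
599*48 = 28752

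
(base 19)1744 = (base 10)9466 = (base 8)22372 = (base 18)1b3g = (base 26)e02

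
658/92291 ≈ 0.00713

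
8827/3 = 2942 + 1/3 ≈ 2942.33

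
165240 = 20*8262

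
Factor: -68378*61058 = -1*2^2*179^1*191^1*30529^1 = -4175023924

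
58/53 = 1 + 5/53 ≈ 1.09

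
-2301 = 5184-7485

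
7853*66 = 518298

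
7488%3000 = 1488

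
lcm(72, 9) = 72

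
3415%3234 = 181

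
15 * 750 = 11250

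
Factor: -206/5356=-1*2^(-1)*13^(-1)=-1/26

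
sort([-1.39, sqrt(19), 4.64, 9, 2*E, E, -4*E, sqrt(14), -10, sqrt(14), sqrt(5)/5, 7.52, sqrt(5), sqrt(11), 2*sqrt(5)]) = [-4*E, -10, -1.39, sqrt(5)/5, sqrt(5), E, sqrt(11), sqrt(14), sqrt(14), sqrt(19), 2*sqrt(5), 4.64, 2*E, 7.52, 9]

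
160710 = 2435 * 66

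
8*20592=164736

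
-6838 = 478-7316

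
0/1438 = 0 = 0.00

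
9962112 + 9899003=19861115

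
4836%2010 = 816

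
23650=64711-41061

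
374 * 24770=9263980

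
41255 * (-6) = -247530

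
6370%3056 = 258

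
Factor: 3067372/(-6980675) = -1 * 2^2 * 5^(-2) * 7^1 * 11^1 * 13^(-1) * 23^1 * 47^(-1) * 433^1 * 457^(-1)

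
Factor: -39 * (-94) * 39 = 2^1 * 3^2 * 13^2 * 47^1 = 142974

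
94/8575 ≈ 0.0110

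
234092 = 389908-155816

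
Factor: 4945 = 5^1 * 23^1 * 43^1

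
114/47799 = 38/15933≈0.00238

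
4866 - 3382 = 1484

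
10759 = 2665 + 8094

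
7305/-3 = -2435 = -2435.00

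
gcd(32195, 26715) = 685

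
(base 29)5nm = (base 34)47w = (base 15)16b4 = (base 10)4894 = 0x131e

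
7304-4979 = 2325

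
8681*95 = 824695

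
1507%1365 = 142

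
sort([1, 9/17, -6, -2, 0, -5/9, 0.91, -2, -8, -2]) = [-8, -6, -2, -2, -2, -5/9, 0, 9/17, 0.91, 1]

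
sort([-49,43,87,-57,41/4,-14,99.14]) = [-57,-49,-14,41/4,43,87,99.14]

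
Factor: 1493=1493^1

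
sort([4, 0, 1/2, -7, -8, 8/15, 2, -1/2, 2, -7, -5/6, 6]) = [-8, -7, -7, -5/6, -1/2, 0, 1/2, 8/15, 2, 2, 4, 6]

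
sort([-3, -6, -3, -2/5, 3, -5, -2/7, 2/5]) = [-6, -5, -3, -3, -2/5, -2/7, 2/5, 3]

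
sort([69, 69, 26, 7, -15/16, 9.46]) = [-15/16, 7, 9.46, 26, 69, 69]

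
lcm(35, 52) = 1820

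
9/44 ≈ 0.205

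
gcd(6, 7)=1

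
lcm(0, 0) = 0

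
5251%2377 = 497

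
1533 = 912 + 621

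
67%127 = 67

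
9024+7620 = 16644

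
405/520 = 81/104 ≈ 0.779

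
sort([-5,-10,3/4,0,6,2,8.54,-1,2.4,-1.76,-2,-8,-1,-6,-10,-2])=[-10,-10,-8,-6,-5,-2,-2,-1.76,-1,-1,0,3/4,2,2.4,6,8.54]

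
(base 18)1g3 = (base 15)2b0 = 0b1001100111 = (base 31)jq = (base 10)615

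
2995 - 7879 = -4884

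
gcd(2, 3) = 1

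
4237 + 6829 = 11066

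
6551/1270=5 + 201/1270 ≈ 5.16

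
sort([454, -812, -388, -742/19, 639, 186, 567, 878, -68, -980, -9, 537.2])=[-980, -812, -388, -68, -742/19, -9, 186, 454, 537.2, 567, 639, 878]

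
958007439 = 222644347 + 735363092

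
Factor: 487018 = 2^1 * 7^1 * 43^1 * 809^1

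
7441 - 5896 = 1545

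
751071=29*25899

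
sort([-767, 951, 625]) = [-767, 625, 951]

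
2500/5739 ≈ 0.436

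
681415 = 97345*7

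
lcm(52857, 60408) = 422856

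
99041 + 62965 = 162006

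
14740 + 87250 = 101990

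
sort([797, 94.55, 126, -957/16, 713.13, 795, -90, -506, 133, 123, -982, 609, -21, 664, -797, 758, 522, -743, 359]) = [-982, -797, -743, -506, -90, -957/16, -21, 94.55, 123, 126, 133, 359, 522, 609, 664, 713.13, 758, 795, 797]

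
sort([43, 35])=[35, 43]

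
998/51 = 19 + 29/51≈19.57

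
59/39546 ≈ 0.00149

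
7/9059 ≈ 0.000773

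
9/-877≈-0.0103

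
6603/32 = 206 + 11/32 ≈ 206.34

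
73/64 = 1+9/64 ≈ 1.14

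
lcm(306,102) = 306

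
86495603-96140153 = -9644550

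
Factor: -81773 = -1*81773^1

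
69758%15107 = 9330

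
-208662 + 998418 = 789756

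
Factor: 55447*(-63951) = -1*3^1*7^1*89^2*21317^1 = -3545891097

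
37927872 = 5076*7472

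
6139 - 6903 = -764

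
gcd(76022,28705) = 1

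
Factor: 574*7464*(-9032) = -1*2^7*3^1*7^1*41^1*311^1*1129^1 = -38696122752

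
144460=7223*20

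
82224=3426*24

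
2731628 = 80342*34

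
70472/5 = 14094 + 2/5 = 14094.40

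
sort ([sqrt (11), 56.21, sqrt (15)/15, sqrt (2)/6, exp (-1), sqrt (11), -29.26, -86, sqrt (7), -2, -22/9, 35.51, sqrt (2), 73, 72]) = [-86, -29.26, -22/9, -2, sqrt (2)/6, sqrt (15)/15, exp (-1), sqrt (2), sqrt (7), sqrt (11), sqrt (11), 35.51, 56.21, 72, 73]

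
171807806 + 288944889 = 460752695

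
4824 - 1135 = 3689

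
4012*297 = 1191564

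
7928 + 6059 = 13987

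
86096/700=21524/175 ≈ 122.99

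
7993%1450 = 743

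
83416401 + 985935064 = 1069351465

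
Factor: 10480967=7^1*1497281^1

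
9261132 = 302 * 30666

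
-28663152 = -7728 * 3709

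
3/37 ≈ 0.0811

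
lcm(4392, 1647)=13176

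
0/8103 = 0 = 0.00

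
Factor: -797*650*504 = -1*2^4*3^2*5^2*7^1*13^1*797^1 = -261097200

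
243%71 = 30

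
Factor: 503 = 503^1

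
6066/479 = 12 + 318/479≈12.66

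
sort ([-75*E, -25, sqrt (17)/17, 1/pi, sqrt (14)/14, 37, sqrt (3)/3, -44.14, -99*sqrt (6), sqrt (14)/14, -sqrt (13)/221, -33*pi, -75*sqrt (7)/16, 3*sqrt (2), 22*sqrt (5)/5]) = [-99*sqrt (6), -75*E, -33*pi, -44.14, -25, -75*sqrt (7)/16, -sqrt (13)/221, sqrt (17)/17, sqrt (14)/14, sqrt (14)/14, 1/pi, sqrt (3)/3, 3*sqrt (2), 22*sqrt (5)/5, 37]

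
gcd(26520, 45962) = 2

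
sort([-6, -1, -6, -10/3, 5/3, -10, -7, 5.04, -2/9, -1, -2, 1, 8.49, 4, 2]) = [-10, -7, -6, -6, -10/3, -2, -1, -1, -2/9, 1, 5/3, 2, 4, 5.04, 8.49]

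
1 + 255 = 256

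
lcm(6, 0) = 0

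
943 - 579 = 364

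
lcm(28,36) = 252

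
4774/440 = 217/20 = 10.85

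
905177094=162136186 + 743040908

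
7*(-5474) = -38318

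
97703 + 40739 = 138442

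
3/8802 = 1/2934 ≈ 0.000341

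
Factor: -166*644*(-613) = 2^3*7^1*23^1*83^1*613^1 = 65532152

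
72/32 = 9/4 = 2.25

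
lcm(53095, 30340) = 212380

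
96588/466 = 48294/233 ≈ 207.27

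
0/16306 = 0 = 0.00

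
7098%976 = 266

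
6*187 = 1122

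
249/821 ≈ 0.303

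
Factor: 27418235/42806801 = 5^1*13^1*19^1*43^(-1)*47^(-1)*59^(-1)*149^2*359^(-1)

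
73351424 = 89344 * 821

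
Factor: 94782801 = 3^1*853^1*37039^1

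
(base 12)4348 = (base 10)7400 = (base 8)16350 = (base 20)ia0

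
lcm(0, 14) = 0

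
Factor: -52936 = -1*2^3*13^1*509^1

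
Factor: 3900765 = 3^1 * 5^1 * 11^1 * 47^1 * 503^1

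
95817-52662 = 43155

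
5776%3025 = 2751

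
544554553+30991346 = 575545899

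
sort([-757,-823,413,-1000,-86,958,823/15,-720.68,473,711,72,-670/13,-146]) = [-1000,-823,-757,-720.68,-146,-86,-670/13,823/15,72,413,473,711,958]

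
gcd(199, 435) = 1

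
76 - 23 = 53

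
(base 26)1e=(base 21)1j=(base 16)28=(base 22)1i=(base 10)40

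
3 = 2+1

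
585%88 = 57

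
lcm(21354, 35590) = 106770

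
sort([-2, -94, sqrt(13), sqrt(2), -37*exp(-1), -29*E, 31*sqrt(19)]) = [-94, -29*E, -37*exp(-1), -2, sqrt(2), sqrt(13), 31*sqrt(19)]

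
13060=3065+9995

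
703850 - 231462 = 472388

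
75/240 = 5/16 ≈ 0.313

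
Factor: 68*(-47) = -1*2^2*17^1*47^1 = -3196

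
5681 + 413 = 6094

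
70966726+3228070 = 74194796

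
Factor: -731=-1*17^1*43^1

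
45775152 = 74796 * 612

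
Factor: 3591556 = 2^2*17^1*52817^1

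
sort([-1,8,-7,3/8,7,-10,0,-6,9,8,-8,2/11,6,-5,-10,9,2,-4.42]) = [-10,-10,-8,-7,-6,-5,-4.42,-1,0,2/11,3/8,2,6,7,8,8,9,9]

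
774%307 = 160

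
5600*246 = 1377600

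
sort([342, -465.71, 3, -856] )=[-856, -465.71, 3, 342] 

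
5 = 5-0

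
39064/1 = 39064 = 39064.00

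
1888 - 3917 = -2029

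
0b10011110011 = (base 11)a52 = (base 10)1267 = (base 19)39d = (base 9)1657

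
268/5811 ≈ 0.0461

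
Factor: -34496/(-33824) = 2^1*7^1*11^1*151^(-1) = 154/151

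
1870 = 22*85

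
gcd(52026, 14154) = 6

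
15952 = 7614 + 8338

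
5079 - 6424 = -1345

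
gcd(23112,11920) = 8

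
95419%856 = 403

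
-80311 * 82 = -6585502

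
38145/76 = 501 + 69/76 ≈ 501.91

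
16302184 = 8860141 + 7442043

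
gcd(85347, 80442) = 981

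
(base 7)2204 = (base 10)788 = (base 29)r5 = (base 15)378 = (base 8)1424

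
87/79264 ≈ 0.00110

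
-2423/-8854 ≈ 0.274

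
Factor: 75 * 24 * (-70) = -1 * 2^4 * 3^2 * 5^3 * 7^1 = -126000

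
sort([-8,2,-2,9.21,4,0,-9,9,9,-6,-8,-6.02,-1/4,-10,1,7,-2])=[-10,-9,-8,-8,-6.02,-6,-2,-2,-1/4,0,1,2,4,7,9,9,9.21]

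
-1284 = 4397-5681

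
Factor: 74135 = 5^1 * 14827^1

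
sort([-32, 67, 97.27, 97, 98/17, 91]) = [-32, 98/17, 67, 91, 97, 97.27]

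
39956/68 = 9989/17 ≈ 587.59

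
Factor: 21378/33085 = 2^1*3^1*5^(-1)*7^1*13^(-1) = 42/65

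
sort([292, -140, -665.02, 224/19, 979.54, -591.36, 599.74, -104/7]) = [-665.02, -591.36, -140, -104/7, 224/19, 292, 599.74, 979.54]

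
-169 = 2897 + -3066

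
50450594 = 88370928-37920334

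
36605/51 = 717 + 38/51 ≈ 717.75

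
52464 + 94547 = 147011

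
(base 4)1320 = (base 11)aa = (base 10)120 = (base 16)78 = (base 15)80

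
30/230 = 3/23 ≈ 0.130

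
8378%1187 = 69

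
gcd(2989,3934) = 7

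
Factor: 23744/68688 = 2^2*3^(-4)*7^1 = 28/81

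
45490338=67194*677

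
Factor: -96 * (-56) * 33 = 2^8 * 3^2 * 7^1 * 11^1 = 177408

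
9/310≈0.0290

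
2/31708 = 1/15854 ≈ 0.0000631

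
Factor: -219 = -1*3^1*73^1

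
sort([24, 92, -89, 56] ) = [-89, 24, 56, 92] 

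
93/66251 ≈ 0.00140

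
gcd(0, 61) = 61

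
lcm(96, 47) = 4512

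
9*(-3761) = -33849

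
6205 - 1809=4396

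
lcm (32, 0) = 0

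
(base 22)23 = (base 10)47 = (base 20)27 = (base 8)57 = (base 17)2d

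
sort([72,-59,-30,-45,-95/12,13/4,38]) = [-59,-45,-30,-95/12,13/4,38,72]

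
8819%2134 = 283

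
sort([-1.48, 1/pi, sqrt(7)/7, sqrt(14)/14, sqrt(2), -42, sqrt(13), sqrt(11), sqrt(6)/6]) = [-42, -1.48, sqrt(14)/14, 1/pi, sqrt(7)/7, sqrt(6)/6, sqrt(2), sqrt(11), sqrt(13)]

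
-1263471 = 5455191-6718662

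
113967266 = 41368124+72599142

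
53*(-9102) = -482406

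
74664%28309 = 18046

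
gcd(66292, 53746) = 2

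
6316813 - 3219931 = 3096882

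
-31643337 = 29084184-60727521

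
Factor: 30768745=5^1*7^1*67^1*13121^1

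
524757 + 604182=1128939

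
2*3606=7212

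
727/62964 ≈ 0.0115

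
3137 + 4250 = 7387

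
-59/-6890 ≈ 0.00856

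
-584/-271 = 2 + 42/271 ≈ 2.15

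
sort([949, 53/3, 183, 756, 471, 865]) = [53/3, 183, 471, 756, 865, 949]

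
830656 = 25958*32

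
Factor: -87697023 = -1*3^1*29232341^1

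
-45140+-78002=-123142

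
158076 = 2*79038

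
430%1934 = 430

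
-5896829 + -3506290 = -9403119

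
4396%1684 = 1028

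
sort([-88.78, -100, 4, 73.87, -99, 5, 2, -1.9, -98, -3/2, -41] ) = [-100, -99, -98, -88.78, -41, -1.9, -3/2, 2, 4, 5, 73.87] 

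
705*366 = 258030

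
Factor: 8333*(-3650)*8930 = -1*2^2*5^3*13^1*19^1*47^1*73^1*641^1 = -271609968500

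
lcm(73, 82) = 5986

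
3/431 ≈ 0.00696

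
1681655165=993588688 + 688066477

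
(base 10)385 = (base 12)281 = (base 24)g1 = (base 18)137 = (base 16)181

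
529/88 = 6 + 1/88 ≈ 6.01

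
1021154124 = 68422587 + 952731537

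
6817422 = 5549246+1268176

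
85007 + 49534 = 134541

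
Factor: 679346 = 2^1 * 339673^1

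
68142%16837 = 794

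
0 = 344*0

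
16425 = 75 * 219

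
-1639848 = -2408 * 681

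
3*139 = 417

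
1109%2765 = 1109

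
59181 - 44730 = 14451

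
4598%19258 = 4598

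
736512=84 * 8768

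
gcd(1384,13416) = 8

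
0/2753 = 0 = 0.00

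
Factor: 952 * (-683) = -1 * 2^3 * 7^1 * 17^1 * 683^1 = -650216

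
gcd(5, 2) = 1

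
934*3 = 2802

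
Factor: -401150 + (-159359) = -1*293^1*1913^1 = -560509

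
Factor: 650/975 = 2^1*3^ (-1) = 2/3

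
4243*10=42430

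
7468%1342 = 758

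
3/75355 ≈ 0.0000398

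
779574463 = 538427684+241146779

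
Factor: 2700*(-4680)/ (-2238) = 2^4*3^4*5^3*13^1*373^ (-1) = 2106000/373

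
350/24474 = 175/12237 ≈ 0.0143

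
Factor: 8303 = 19^2 * 23^1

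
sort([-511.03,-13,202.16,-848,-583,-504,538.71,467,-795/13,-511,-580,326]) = [-848,-583,-580,-511.03,-511,-504,-795/13,-13,202.16,326,467,538.71]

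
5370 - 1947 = 3423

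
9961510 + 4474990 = 14436500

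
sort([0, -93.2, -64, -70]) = [-93.2, -70, -64, 0]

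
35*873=30555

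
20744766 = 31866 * 651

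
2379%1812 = 567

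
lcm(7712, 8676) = 69408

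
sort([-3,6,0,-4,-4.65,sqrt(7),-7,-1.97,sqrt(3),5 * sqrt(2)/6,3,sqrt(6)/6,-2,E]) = [-7,-4.65,-4,-3,-2,-1.97,0,sqrt(6)/6,5 * sqrt(2)/6,sqrt(3),sqrt(7),E,3,6]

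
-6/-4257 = 2/1419 ≈ 0.00141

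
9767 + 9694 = 19461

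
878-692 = 186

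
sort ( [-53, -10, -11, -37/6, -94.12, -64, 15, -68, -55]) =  [-94.12, -68, -64, -55, -53, -11, -10, -37/6, 15]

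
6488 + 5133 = 11621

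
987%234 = 51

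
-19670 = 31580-51250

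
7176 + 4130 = 11306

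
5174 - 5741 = -567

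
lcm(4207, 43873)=307111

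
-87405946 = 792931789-880337735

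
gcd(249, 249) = 249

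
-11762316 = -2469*4764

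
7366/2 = 3683 = 3683.00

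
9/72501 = 3/24167 ≈ 0.000124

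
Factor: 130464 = 2^5 * 3^3 * 151^1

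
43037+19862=62899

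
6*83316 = 499896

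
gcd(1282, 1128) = 2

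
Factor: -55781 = -1*11^2*461^1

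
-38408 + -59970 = -98378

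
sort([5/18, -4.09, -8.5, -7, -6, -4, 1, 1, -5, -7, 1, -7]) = [-8.5, -7, -7, -7, -6, -5, -4.09, -4, 5/18, 1, 1, 1]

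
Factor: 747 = 3^2 * 83^1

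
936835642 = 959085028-22249386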